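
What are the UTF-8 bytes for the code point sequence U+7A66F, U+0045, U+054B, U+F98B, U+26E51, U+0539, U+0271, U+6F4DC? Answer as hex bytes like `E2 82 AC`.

U+7A66F: 4-byte form → F1 BA 99 AF.
U+0045: 1-byte form → 45.
U+054B: 2-byte form → D5 8B.
U+F98B: 3-byte form → EF A6 8B.
U+26E51: 4-byte form → F0 A6 B9 91.
U+0539: 2-byte form → D4 B9.
U+0271: 2-byte form → C9 B1.
U+6F4DC: 4-byte form → F1 AF 93 9C.
Concatenated (22 bytes): F1 BA 99 AF 45 D5 8B EF A6 8B F0 A6 B9 91 D4 B9 C9 B1 F1 AF 93 9C.

F1 BA 99 AF 45 D5 8B EF A6 8B F0 A6 B9 91 D4 B9 C9 B1 F1 AF 93 9C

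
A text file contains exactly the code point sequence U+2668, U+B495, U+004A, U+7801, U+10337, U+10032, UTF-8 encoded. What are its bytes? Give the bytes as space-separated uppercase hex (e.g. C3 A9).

U+2668: 3-byte form → E2 99 A8.
U+B495: 3-byte form → EB 92 95.
U+004A: 1-byte form → 4A.
U+7801: 3-byte form → E7 A0 81.
U+10337: 4-byte form → F0 90 8C B7.
U+10032: 4-byte form → F0 90 80 B2.
Concatenated (18 bytes): E2 99 A8 EB 92 95 4A E7 A0 81 F0 90 8C B7 F0 90 80 B2.

E2 99 A8 EB 92 95 4A E7 A0 81 F0 90 8C B7 F0 90 80 B2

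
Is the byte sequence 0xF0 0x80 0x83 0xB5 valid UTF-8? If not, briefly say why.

invalid (overlong encoding)

Leading byte 0xF0 = 11110000 → 4-byte form.
Continuation bytes all match 10xxxxxx. Payload decodes to 0xF5.
But 0xF5 < 0x10000, the minimum for a 4-byte sequence — this is an overlong encoding.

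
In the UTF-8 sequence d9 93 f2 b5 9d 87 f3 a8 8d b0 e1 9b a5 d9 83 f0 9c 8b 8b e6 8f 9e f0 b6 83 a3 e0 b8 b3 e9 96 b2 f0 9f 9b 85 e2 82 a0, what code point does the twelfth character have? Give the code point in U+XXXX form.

U+20A0

Offset 0: leading byte 0xD9 = 11011001 → 2-byte char #1 = D9 93.
Offset 2: leading byte 0xF2 = 11110010 → 4-byte char #2 = F2 B5 9D 87.
Offset 6: leading byte 0xF3 = 11110011 → 4-byte char #3 = F3 A8 8D B0.
Offset 10: leading byte 0xE1 = 11100001 → 3-byte char #4 = E1 9B A5.
Offset 13: leading byte 0xD9 = 11011001 → 2-byte char #5 = D9 83.
Offset 15: leading byte 0xF0 = 11110000 → 4-byte char #6 = F0 9C 8B 8B.
Offset 19: leading byte 0xE6 = 11100110 → 3-byte char #7 = E6 8F 9E.
Offset 22: leading byte 0xF0 = 11110000 → 4-byte char #8 = F0 B6 83 A3.
Offset 26: leading byte 0xE0 = 11100000 → 3-byte char #9 = E0 B8 B3.
Offset 29: leading byte 0xE9 = 11101001 → 3-byte char #10 = E9 96 B2.
Offset 32: leading byte 0xF0 = 11110000 → 4-byte char #11 = F0 9F 9B 85.
Offset 36: leading byte 0xE2 = 11100010 → 3-byte char #12 = E2 82 A0.
Leading byte 0xE2 = 11100010 matches 1110xxxx → 3-byte sequence.
Byte 1: 0xE2 = 11100010, payload 0010 (4 bits).
Byte 2: 0x82 = 10000010 (10xxxxxx ✓), payload 000010.
Byte 3: 0xA0 = 10100000 (10xxxxxx ✓), payload 100000.
Concatenate: 0010000010100000 = 0x20A0 (16 bits → U+20A0).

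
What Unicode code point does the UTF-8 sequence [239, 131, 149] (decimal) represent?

Leading byte 0xEF = 11101111 matches 1110xxxx → 3-byte sequence.
Byte 1: 0xEF = 11101111, payload 1111 (4 bits).
Byte 2: 0x83 = 10000011 (10xxxxxx ✓), payload 000011.
Byte 3: 0x95 = 10010101 (10xxxxxx ✓), payload 010101.
Concatenate: 1111000011010101 = 0xF0D5 (16 bits → U+F0D5).

U+F0D5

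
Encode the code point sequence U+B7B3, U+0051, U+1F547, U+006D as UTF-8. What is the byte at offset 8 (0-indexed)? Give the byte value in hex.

U+B7B3 → 3-byte form EB 9E B3 at offsets 0–2.
U+0051 → 1-byte form 51 at offsets 3–3.
U+1F547 → 4-byte form F0 9F 95 87 at offsets 4–7.
U+006D → 1-byte form 6D at offsets 8–8.
Offset 8 falls in char 4's range; it's byte 1 of 6D = 0x6D.

0x6D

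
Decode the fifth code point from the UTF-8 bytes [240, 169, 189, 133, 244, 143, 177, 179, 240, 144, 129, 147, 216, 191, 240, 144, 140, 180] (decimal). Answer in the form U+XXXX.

Offset 0: leading byte 0xF0 = 11110000 → 4-byte char #1 = F0 A9 BD 85.
Offset 4: leading byte 0xF4 = 11110100 → 4-byte char #2 = F4 8F B1 B3.
Offset 8: leading byte 0xF0 = 11110000 → 4-byte char #3 = F0 90 81 93.
Offset 12: leading byte 0xD8 = 11011000 → 2-byte char #4 = D8 BF.
Offset 14: leading byte 0xF0 = 11110000 → 4-byte char #5 = F0 90 8C B4.
Leading byte 0xF0 = 11110000 matches 11110xxx → 4-byte sequence.
Byte 1: 0xF0 = 11110000, payload 000 (3 bits).
Byte 2: 0x90 = 10010000 (10xxxxxx ✓), payload 010000.
Byte 3: 0x8C = 10001100 (10xxxxxx ✓), payload 001100.
Byte 4: 0xB4 = 10110100 (10xxxxxx ✓), payload 110100.
Concatenate: 000010000001100110100 = 0x10334 (21 bits → U+10334).

U+10334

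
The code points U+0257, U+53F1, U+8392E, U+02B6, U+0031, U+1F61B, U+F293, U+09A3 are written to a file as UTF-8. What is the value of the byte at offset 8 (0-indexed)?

0xAE

U+0257 → 2-byte form C9 97 at offsets 0–1.
U+53F1 → 3-byte form E5 8F B1 at offsets 2–4.
U+8392E → 4-byte form F2 83 A4 AE at offsets 5–8.
Offset 8 falls in char 3's range; it's byte 4 of F2 83 A4 AE = 0xAE.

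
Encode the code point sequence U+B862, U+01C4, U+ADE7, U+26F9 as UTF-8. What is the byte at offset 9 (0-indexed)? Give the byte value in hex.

0x9B

U+B862 → 3-byte form EB A1 A2 at offsets 0–2.
U+01C4 → 2-byte form C7 84 at offsets 3–4.
U+ADE7 → 3-byte form EA B7 A7 at offsets 5–7.
U+26F9 → 3-byte form E2 9B B9 at offsets 8–10.
Offset 9 falls in char 4's range; it's byte 2 of E2 9B B9 = 0x9B.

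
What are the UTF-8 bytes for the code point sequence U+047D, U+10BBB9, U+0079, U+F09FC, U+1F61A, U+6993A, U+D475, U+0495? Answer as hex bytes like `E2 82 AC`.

D1 BD F4 8B AE B9 79 F3 B0 A7 BC F0 9F 98 9A F1 A9 A4 BA ED 91 B5 D2 95

U+047D: 2-byte form → D1 BD.
U+10BBB9: 4-byte form → F4 8B AE B9.
U+0079: 1-byte form → 79.
U+F09FC: 4-byte form → F3 B0 A7 BC.
U+1F61A: 4-byte form → F0 9F 98 9A.
U+6993A: 4-byte form → F1 A9 A4 BA.
U+D475: 3-byte form → ED 91 B5.
U+0495: 2-byte form → D2 95.
Concatenated (24 bytes): D1 BD F4 8B AE B9 79 F3 B0 A7 BC F0 9F 98 9A F1 A9 A4 BA ED 91 B5 D2 95.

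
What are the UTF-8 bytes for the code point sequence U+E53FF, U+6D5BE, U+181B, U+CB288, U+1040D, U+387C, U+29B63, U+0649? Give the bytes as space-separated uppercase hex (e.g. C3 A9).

U+E53FF: 4-byte form → F3 A5 8F BF.
U+6D5BE: 4-byte form → F1 AD 96 BE.
U+181B: 3-byte form → E1 A0 9B.
U+CB288: 4-byte form → F3 8B 8A 88.
U+1040D: 4-byte form → F0 90 90 8D.
U+387C: 3-byte form → E3 A1 BC.
U+29B63: 4-byte form → F0 A9 AD A3.
U+0649: 2-byte form → D9 89.
Concatenated (28 bytes): F3 A5 8F BF F1 AD 96 BE E1 A0 9B F3 8B 8A 88 F0 90 90 8D E3 A1 BC F0 A9 AD A3 D9 89.

F3 A5 8F BF F1 AD 96 BE E1 A0 9B F3 8B 8A 88 F0 90 90 8D E3 A1 BC F0 A9 AD A3 D9 89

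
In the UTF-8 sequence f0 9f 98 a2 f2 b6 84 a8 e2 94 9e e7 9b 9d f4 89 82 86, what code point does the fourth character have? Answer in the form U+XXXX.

Offset 0: leading byte 0xF0 = 11110000 → 4-byte char #1 = F0 9F 98 A2.
Offset 4: leading byte 0xF2 = 11110010 → 4-byte char #2 = F2 B6 84 A8.
Offset 8: leading byte 0xE2 = 11100010 → 3-byte char #3 = E2 94 9E.
Offset 11: leading byte 0xE7 = 11100111 → 3-byte char #4 = E7 9B 9D.
Leading byte 0xE7 = 11100111 matches 1110xxxx → 3-byte sequence.
Byte 1: 0xE7 = 11100111, payload 0111 (4 bits).
Byte 2: 0x9B = 10011011 (10xxxxxx ✓), payload 011011.
Byte 3: 0x9D = 10011101 (10xxxxxx ✓), payload 011101.
Concatenate: 0111011011011101 = 0x76DD (16 bits → U+76DD).

U+76DD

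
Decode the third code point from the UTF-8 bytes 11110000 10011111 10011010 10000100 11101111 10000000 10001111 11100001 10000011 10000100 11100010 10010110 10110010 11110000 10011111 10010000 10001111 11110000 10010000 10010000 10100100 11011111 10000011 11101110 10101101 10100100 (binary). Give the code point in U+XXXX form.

Offset 0: leading byte 0xF0 = 11110000 → 4-byte char #1 = F0 9F 9A 84.
Offset 4: leading byte 0xEF = 11101111 → 3-byte char #2 = EF 80 8F.
Offset 7: leading byte 0xE1 = 11100001 → 3-byte char #3 = E1 83 84.
Leading byte 0xE1 = 11100001 matches 1110xxxx → 3-byte sequence.
Byte 1: 0xE1 = 11100001, payload 0001 (4 bits).
Byte 2: 0x83 = 10000011 (10xxxxxx ✓), payload 000011.
Byte 3: 0x84 = 10000100 (10xxxxxx ✓), payload 000100.
Concatenate: 0001000011000100 = 0x10C4 (16 bits → U+10C4).

U+10C4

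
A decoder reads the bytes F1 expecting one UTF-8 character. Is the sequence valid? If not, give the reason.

Leading byte 0xF1 = 11110001 → 4-byte form, but only 1 byte is present.

invalid (sequence truncated)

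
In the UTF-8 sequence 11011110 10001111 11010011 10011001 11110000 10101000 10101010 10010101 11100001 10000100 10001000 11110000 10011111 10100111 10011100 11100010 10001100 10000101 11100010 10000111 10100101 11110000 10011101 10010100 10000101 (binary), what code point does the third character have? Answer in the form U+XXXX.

Offset 0: leading byte 0xDE = 11011110 → 2-byte char #1 = DE 8F.
Offset 2: leading byte 0xD3 = 11010011 → 2-byte char #2 = D3 99.
Offset 4: leading byte 0xF0 = 11110000 → 4-byte char #3 = F0 A8 AA 95.
Leading byte 0xF0 = 11110000 matches 11110xxx → 4-byte sequence.
Byte 1: 0xF0 = 11110000, payload 000 (3 bits).
Byte 2: 0xA8 = 10101000 (10xxxxxx ✓), payload 101000.
Byte 3: 0xAA = 10101010 (10xxxxxx ✓), payload 101010.
Byte 4: 0x95 = 10010101 (10xxxxxx ✓), payload 010101.
Concatenate: 000101000101010010101 = 0x28A95 (21 bits → U+28A95).

U+28A95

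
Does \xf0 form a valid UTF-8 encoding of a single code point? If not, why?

invalid (sequence truncated)

Leading byte 0xF0 = 11110000 → 4-byte form, but only 1 byte is present.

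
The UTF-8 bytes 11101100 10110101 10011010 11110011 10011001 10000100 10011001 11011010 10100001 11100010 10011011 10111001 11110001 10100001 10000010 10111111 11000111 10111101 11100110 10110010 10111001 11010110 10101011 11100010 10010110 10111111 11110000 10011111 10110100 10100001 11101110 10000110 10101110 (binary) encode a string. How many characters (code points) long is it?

Byte at offset 0: 0xEC = 11101100 → 3-byte char (#1). Advance 3.
Byte at offset 3: 0xF3 = 11110011 → 4-byte char (#2). Advance 4.
Byte at offset 7: 0xDA = 11011010 → 2-byte char (#3). Advance 2.
Byte at offset 9: 0xE2 = 11100010 → 3-byte char (#4). Advance 3.
Byte at offset 12: 0xF1 = 11110001 → 4-byte char (#5). Advance 4.
Byte at offset 16: 0xC7 = 11000111 → 2-byte char (#6). Advance 2.
Byte at offset 18: 0xE6 = 11100110 → 3-byte char (#7). Advance 3.
Byte at offset 21: 0xD6 = 11010110 → 2-byte char (#8). Advance 2.
Byte at offset 23: 0xE2 = 11100010 → 3-byte char (#9). Advance 3.
Byte at offset 26: 0xF0 = 11110000 → 4-byte char (#10). Advance 4.
Byte at offset 30: 0xEE = 11101110 → 3-byte char (#11). Advance 3.
Reached end at offset 33 after 11 code points.

11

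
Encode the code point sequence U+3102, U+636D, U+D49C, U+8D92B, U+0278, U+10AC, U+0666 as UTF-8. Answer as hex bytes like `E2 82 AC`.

U+3102: 3-byte form → E3 84 82.
U+636D: 3-byte form → E6 8D AD.
U+D49C: 3-byte form → ED 92 9C.
U+8D92B: 4-byte form → F2 8D A4 AB.
U+0278: 2-byte form → C9 B8.
U+10AC: 3-byte form → E1 82 AC.
U+0666: 2-byte form → D9 A6.
Concatenated (20 bytes): E3 84 82 E6 8D AD ED 92 9C F2 8D A4 AB C9 B8 E1 82 AC D9 A6.

E3 84 82 E6 8D AD ED 92 9C F2 8D A4 AB C9 B8 E1 82 AC D9 A6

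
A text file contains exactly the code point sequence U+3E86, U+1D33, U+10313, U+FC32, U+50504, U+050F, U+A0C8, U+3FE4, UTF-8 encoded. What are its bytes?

U+3E86: 3-byte form → E3 BA 86.
U+1D33: 3-byte form → E1 B4 B3.
U+10313: 4-byte form → F0 90 8C 93.
U+FC32: 3-byte form → EF B0 B2.
U+50504: 4-byte form → F1 90 94 84.
U+050F: 2-byte form → D4 8F.
U+A0C8: 3-byte form → EA 83 88.
U+3FE4: 3-byte form → E3 BF A4.
Concatenated (25 bytes): E3 BA 86 E1 B4 B3 F0 90 8C 93 EF B0 B2 F1 90 94 84 D4 8F EA 83 88 E3 BF A4.

E3 BA 86 E1 B4 B3 F0 90 8C 93 EF B0 B2 F1 90 94 84 D4 8F EA 83 88 E3 BF A4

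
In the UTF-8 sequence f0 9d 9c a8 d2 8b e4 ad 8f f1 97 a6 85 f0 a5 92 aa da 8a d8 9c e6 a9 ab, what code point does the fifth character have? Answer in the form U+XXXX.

U+254AA

Offset 0: leading byte 0xF0 = 11110000 → 4-byte char #1 = F0 9D 9C A8.
Offset 4: leading byte 0xD2 = 11010010 → 2-byte char #2 = D2 8B.
Offset 6: leading byte 0xE4 = 11100100 → 3-byte char #3 = E4 AD 8F.
Offset 9: leading byte 0xF1 = 11110001 → 4-byte char #4 = F1 97 A6 85.
Offset 13: leading byte 0xF0 = 11110000 → 4-byte char #5 = F0 A5 92 AA.
Leading byte 0xF0 = 11110000 matches 11110xxx → 4-byte sequence.
Byte 1: 0xF0 = 11110000, payload 000 (3 bits).
Byte 2: 0xA5 = 10100101 (10xxxxxx ✓), payload 100101.
Byte 3: 0x92 = 10010010 (10xxxxxx ✓), payload 010010.
Byte 4: 0xAA = 10101010 (10xxxxxx ✓), payload 101010.
Concatenate: 000100101010010101010 = 0x254AA (21 bits → U+254AA).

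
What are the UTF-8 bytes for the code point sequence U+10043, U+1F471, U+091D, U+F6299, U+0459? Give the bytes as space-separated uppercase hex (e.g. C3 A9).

F0 90 81 83 F0 9F 91 B1 E0 A4 9D F3 B6 8A 99 D1 99

U+10043: 4-byte form → F0 90 81 83.
U+1F471: 4-byte form → F0 9F 91 B1.
U+091D: 3-byte form → E0 A4 9D.
U+F6299: 4-byte form → F3 B6 8A 99.
U+0459: 2-byte form → D1 99.
Concatenated (17 bytes): F0 90 81 83 F0 9F 91 B1 E0 A4 9D F3 B6 8A 99 D1 99.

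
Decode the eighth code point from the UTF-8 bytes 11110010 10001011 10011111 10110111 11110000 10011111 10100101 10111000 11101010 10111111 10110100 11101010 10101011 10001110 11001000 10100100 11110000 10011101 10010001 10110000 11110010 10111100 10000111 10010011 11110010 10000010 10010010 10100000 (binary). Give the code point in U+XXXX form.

Offset 0: leading byte 0xF2 = 11110010 → 4-byte char #1 = F2 8B 9F B7.
Offset 4: leading byte 0xF0 = 11110000 → 4-byte char #2 = F0 9F A5 B8.
Offset 8: leading byte 0xEA = 11101010 → 3-byte char #3 = EA BF B4.
Offset 11: leading byte 0xEA = 11101010 → 3-byte char #4 = EA AB 8E.
Offset 14: leading byte 0xC8 = 11001000 → 2-byte char #5 = C8 A4.
Offset 16: leading byte 0xF0 = 11110000 → 4-byte char #6 = F0 9D 91 B0.
Offset 20: leading byte 0xF2 = 11110010 → 4-byte char #7 = F2 BC 87 93.
Offset 24: leading byte 0xF2 = 11110010 → 4-byte char #8 = F2 82 92 A0.
Leading byte 0xF2 = 11110010 matches 11110xxx → 4-byte sequence.
Byte 1: 0xF2 = 11110010, payload 010 (3 bits).
Byte 2: 0x82 = 10000010 (10xxxxxx ✓), payload 000010.
Byte 3: 0x92 = 10010010 (10xxxxxx ✓), payload 010010.
Byte 4: 0xA0 = 10100000 (10xxxxxx ✓), payload 100000.
Concatenate: 010000010010010100000 = 0x824A0 (21 bits → U+824A0).

U+824A0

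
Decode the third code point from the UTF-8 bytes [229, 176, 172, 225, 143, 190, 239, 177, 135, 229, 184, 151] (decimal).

Offset 0: leading byte 0xE5 = 11100101 → 3-byte char #1 = E5 B0 AC.
Offset 3: leading byte 0xE1 = 11100001 → 3-byte char #2 = E1 8F BE.
Offset 6: leading byte 0xEF = 11101111 → 3-byte char #3 = EF B1 87.
Leading byte 0xEF = 11101111 matches 1110xxxx → 3-byte sequence.
Byte 1: 0xEF = 11101111, payload 1111 (4 bits).
Byte 2: 0xB1 = 10110001 (10xxxxxx ✓), payload 110001.
Byte 3: 0x87 = 10000111 (10xxxxxx ✓), payload 000111.
Concatenate: 1111110001000111 = 0xFC47 (16 bits → U+FC47).

U+FC47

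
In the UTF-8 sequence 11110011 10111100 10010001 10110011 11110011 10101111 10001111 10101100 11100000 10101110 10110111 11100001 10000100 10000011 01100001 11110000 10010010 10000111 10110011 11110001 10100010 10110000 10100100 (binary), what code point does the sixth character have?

Offset 0: leading byte 0xF3 = 11110011 → 4-byte char #1 = F3 BC 91 B3.
Offset 4: leading byte 0xF3 = 11110011 → 4-byte char #2 = F3 AF 8F AC.
Offset 8: leading byte 0xE0 = 11100000 → 3-byte char #3 = E0 AE B7.
Offset 11: leading byte 0xE1 = 11100001 → 3-byte char #4 = E1 84 83.
Offset 14: leading byte 0x61 = 01100001 → 1-byte char #5 = 61.
Offset 15: leading byte 0xF0 = 11110000 → 4-byte char #6 = F0 92 87 B3.
Leading byte 0xF0 = 11110000 matches 11110xxx → 4-byte sequence.
Byte 1: 0xF0 = 11110000, payload 000 (3 bits).
Byte 2: 0x92 = 10010010 (10xxxxxx ✓), payload 010010.
Byte 3: 0x87 = 10000111 (10xxxxxx ✓), payload 000111.
Byte 4: 0xB3 = 10110011 (10xxxxxx ✓), payload 110011.
Concatenate: 000010010000111110011 = 0x121F3 (21 bits → U+121F3).

U+121F3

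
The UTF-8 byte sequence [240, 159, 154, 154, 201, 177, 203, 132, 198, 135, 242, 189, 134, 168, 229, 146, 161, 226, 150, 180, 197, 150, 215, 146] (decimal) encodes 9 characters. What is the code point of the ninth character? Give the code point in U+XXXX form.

U+05D2

Offset 0: leading byte 0xF0 = 11110000 → 4-byte char #1 = F0 9F 9A 9A.
Offset 4: leading byte 0xC9 = 11001001 → 2-byte char #2 = C9 B1.
Offset 6: leading byte 0xCB = 11001011 → 2-byte char #3 = CB 84.
Offset 8: leading byte 0xC6 = 11000110 → 2-byte char #4 = C6 87.
Offset 10: leading byte 0xF2 = 11110010 → 4-byte char #5 = F2 BD 86 A8.
Offset 14: leading byte 0xE5 = 11100101 → 3-byte char #6 = E5 92 A1.
Offset 17: leading byte 0xE2 = 11100010 → 3-byte char #7 = E2 96 B4.
Offset 20: leading byte 0xC5 = 11000101 → 2-byte char #8 = C5 96.
Offset 22: leading byte 0xD7 = 11010111 → 2-byte char #9 = D7 92.
Leading byte 0xD7 = 11010111 matches 110xxxxx → 2-byte sequence.
Byte 1: 0xD7 = 11010111, payload 10111 (5 bits).
Byte 2: 0x92 = 10010010 (10xxxxxx ✓), payload 010010.
Concatenate: 10111010010 = 0x5D2 (11 bits → U+05D2).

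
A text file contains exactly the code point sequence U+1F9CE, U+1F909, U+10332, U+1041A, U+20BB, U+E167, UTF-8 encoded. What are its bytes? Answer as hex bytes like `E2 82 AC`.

U+1F9CE: 4-byte form → F0 9F A7 8E.
U+1F909: 4-byte form → F0 9F A4 89.
U+10332: 4-byte form → F0 90 8C B2.
U+1041A: 4-byte form → F0 90 90 9A.
U+20BB: 3-byte form → E2 82 BB.
U+E167: 3-byte form → EE 85 A7.
Concatenated (22 bytes): F0 9F A7 8E F0 9F A4 89 F0 90 8C B2 F0 90 90 9A E2 82 BB EE 85 A7.

F0 9F A7 8E F0 9F A4 89 F0 90 8C B2 F0 90 90 9A E2 82 BB EE 85 A7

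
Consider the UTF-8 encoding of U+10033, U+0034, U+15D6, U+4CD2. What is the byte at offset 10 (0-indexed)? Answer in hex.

U+10033 → 4-byte form F0 90 80 B3 at offsets 0–3.
U+0034 → 1-byte form 34 at offsets 4–4.
U+15D6 → 3-byte form E1 97 96 at offsets 5–7.
U+4CD2 → 3-byte form E4 B3 92 at offsets 8–10.
Offset 10 falls in char 4's range; it's byte 3 of E4 B3 92 = 0x92.

0x92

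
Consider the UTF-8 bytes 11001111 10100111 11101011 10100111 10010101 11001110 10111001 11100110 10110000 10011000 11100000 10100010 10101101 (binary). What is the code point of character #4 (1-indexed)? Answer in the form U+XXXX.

Offset 0: leading byte 0xCF = 11001111 → 2-byte char #1 = CF A7.
Offset 2: leading byte 0xEB = 11101011 → 3-byte char #2 = EB A7 95.
Offset 5: leading byte 0xCE = 11001110 → 2-byte char #3 = CE B9.
Offset 7: leading byte 0xE6 = 11100110 → 3-byte char #4 = E6 B0 98.
Leading byte 0xE6 = 11100110 matches 1110xxxx → 3-byte sequence.
Byte 1: 0xE6 = 11100110, payload 0110 (4 bits).
Byte 2: 0xB0 = 10110000 (10xxxxxx ✓), payload 110000.
Byte 3: 0x98 = 10011000 (10xxxxxx ✓), payload 011000.
Concatenate: 0110110000011000 = 0x6C18 (16 bits → U+6C18).

U+6C18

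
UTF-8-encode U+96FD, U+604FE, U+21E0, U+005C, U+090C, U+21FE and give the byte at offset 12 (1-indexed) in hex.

1-indexed offset 12 is 0-indexed offset 11.
U+96FD → 3-byte form E9 9B BD at offsets 0–2.
U+604FE → 4-byte form F1 A0 93 BE at offsets 3–6.
U+21E0 → 3-byte form E2 87 A0 at offsets 7–9.
U+005C → 1-byte form 5C at offsets 10–10.
U+090C → 3-byte form E0 A4 8C at offsets 11–13.
Offset 11 falls in char 5's range; it's byte 1 of E0 A4 8C = 0xE0.

0xE0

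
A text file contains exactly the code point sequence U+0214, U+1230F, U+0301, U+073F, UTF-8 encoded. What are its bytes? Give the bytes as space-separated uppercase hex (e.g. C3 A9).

C8 94 F0 92 8C 8F CC 81 DC BF

U+0214: 2-byte form → C8 94.
U+1230F: 4-byte form → F0 92 8C 8F.
U+0301: 2-byte form → CC 81.
U+073F: 2-byte form → DC BF.
Concatenated (10 bytes): C8 94 F0 92 8C 8F CC 81 DC BF.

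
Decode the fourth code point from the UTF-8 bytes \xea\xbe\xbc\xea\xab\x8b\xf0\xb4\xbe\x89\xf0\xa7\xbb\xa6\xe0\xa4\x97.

U+27EE6

Offset 0: leading byte 0xEA = 11101010 → 3-byte char #1 = EA BE BC.
Offset 3: leading byte 0xEA = 11101010 → 3-byte char #2 = EA AB 8B.
Offset 6: leading byte 0xF0 = 11110000 → 4-byte char #3 = F0 B4 BE 89.
Offset 10: leading byte 0xF0 = 11110000 → 4-byte char #4 = F0 A7 BB A6.
Leading byte 0xF0 = 11110000 matches 11110xxx → 4-byte sequence.
Byte 1: 0xF0 = 11110000, payload 000 (3 bits).
Byte 2: 0xA7 = 10100111 (10xxxxxx ✓), payload 100111.
Byte 3: 0xBB = 10111011 (10xxxxxx ✓), payload 111011.
Byte 4: 0xA6 = 10100110 (10xxxxxx ✓), payload 100110.
Concatenate: 000100111111011100110 = 0x27EE6 (21 bits → U+27EE6).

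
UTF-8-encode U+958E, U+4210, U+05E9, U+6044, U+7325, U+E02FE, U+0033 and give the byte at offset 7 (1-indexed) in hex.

1-indexed offset 7 is 0-indexed offset 6.
U+958E → 3-byte form E9 96 8E at offsets 0–2.
U+4210 → 3-byte form E4 88 90 at offsets 3–5.
U+05E9 → 2-byte form D7 A9 at offsets 6–7.
Offset 6 falls in char 3's range; it's byte 1 of D7 A9 = 0xD7.

0xD7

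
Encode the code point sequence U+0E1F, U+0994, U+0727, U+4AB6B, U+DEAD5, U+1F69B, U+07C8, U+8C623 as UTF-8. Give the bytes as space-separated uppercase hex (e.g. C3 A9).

E0 B8 9F E0 A6 94 DC A7 F1 8A AD AB F3 9E AB 95 F0 9F 9A 9B DF 88 F2 8C 98 A3

U+0E1F: 3-byte form → E0 B8 9F.
U+0994: 3-byte form → E0 A6 94.
U+0727: 2-byte form → DC A7.
U+4AB6B: 4-byte form → F1 8A AD AB.
U+DEAD5: 4-byte form → F3 9E AB 95.
U+1F69B: 4-byte form → F0 9F 9A 9B.
U+07C8: 2-byte form → DF 88.
U+8C623: 4-byte form → F2 8C 98 A3.
Concatenated (26 bytes): E0 B8 9F E0 A6 94 DC A7 F1 8A AD AB F3 9E AB 95 F0 9F 9A 9B DF 88 F2 8C 98 A3.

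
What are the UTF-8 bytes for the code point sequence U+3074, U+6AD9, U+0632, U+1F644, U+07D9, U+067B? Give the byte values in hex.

E3 81 B4 E6 AB 99 D8 B2 F0 9F 99 84 DF 99 D9 BB

U+3074: 3-byte form → E3 81 B4.
U+6AD9: 3-byte form → E6 AB 99.
U+0632: 2-byte form → D8 B2.
U+1F644: 4-byte form → F0 9F 99 84.
U+07D9: 2-byte form → DF 99.
U+067B: 2-byte form → D9 BB.
Concatenated (16 bytes): E3 81 B4 E6 AB 99 D8 B2 F0 9F 99 84 DF 99 D9 BB.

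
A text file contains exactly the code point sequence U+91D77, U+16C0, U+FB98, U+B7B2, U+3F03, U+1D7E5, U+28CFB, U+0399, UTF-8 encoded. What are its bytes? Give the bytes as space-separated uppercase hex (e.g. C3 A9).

F2 91 B5 B7 E1 9B 80 EF AE 98 EB 9E B2 E3 BC 83 F0 9D 9F A5 F0 A8 B3 BB CE 99

U+91D77: 4-byte form → F2 91 B5 B7.
U+16C0: 3-byte form → E1 9B 80.
U+FB98: 3-byte form → EF AE 98.
U+B7B2: 3-byte form → EB 9E B2.
U+3F03: 3-byte form → E3 BC 83.
U+1D7E5: 4-byte form → F0 9D 9F A5.
U+28CFB: 4-byte form → F0 A8 B3 BB.
U+0399: 2-byte form → CE 99.
Concatenated (26 bytes): F2 91 B5 B7 E1 9B 80 EF AE 98 EB 9E B2 E3 BC 83 F0 9D 9F A5 F0 A8 B3 BB CE 99.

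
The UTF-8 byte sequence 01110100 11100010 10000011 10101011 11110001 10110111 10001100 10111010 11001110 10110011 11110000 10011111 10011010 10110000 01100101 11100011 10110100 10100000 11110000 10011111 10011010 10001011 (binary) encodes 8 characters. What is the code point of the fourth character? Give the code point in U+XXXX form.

U+03B3

Offset 0: leading byte 0x74 = 01110100 → 1-byte char #1 = 74.
Offset 1: leading byte 0xE2 = 11100010 → 3-byte char #2 = E2 83 AB.
Offset 4: leading byte 0xF1 = 11110001 → 4-byte char #3 = F1 B7 8C BA.
Offset 8: leading byte 0xCE = 11001110 → 2-byte char #4 = CE B3.
Leading byte 0xCE = 11001110 matches 110xxxxx → 2-byte sequence.
Byte 1: 0xCE = 11001110, payload 01110 (5 bits).
Byte 2: 0xB3 = 10110011 (10xxxxxx ✓), payload 110011.
Concatenate: 01110110011 = 0x3B3 (11 bits → U+03B3).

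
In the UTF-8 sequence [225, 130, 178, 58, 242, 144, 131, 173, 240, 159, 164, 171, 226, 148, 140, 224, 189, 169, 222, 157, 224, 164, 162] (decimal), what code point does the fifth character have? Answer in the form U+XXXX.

U+250C

Offset 0: leading byte 0xE1 = 11100001 → 3-byte char #1 = E1 82 B2.
Offset 3: leading byte 0x3A = 00111010 → 1-byte char #2 = 3A.
Offset 4: leading byte 0xF2 = 11110010 → 4-byte char #3 = F2 90 83 AD.
Offset 8: leading byte 0xF0 = 11110000 → 4-byte char #4 = F0 9F A4 AB.
Offset 12: leading byte 0xE2 = 11100010 → 3-byte char #5 = E2 94 8C.
Leading byte 0xE2 = 11100010 matches 1110xxxx → 3-byte sequence.
Byte 1: 0xE2 = 11100010, payload 0010 (4 bits).
Byte 2: 0x94 = 10010100 (10xxxxxx ✓), payload 010100.
Byte 3: 0x8C = 10001100 (10xxxxxx ✓), payload 001100.
Concatenate: 0010010100001100 = 0x250C (16 bits → U+250C).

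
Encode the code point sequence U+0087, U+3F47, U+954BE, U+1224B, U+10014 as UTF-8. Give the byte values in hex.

U+0087: 2-byte form → C2 87.
U+3F47: 3-byte form → E3 BD 87.
U+954BE: 4-byte form → F2 95 92 BE.
U+1224B: 4-byte form → F0 92 89 8B.
U+10014: 4-byte form → F0 90 80 94.
Concatenated (17 bytes): C2 87 E3 BD 87 F2 95 92 BE F0 92 89 8B F0 90 80 94.

C2 87 E3 BD 87 F2 95 92 BE F0 92 89 8B F0 90 80 94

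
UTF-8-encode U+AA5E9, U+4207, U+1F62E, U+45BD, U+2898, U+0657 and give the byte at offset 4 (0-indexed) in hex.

0xE4

U+AA5E9 → 4-byte form F2 AA 97 A9 at offsets 0–3.
U+4207 → 3-byte form E4 88 87 at offsets 4–6.
Offset 4 falls in char 2's range; it's byte 1 of E4 88 87 = 0xE4.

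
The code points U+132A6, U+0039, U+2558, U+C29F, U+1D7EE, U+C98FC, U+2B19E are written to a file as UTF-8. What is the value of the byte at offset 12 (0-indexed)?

0x9D

U+132A6 → 4-byte form F0 93 8A A6 at offsets 0–3.
U+0039 → 1-byte form 39 at offsets 4–4.
U+2558 → 3-byte form E2 95 98 at offsets 5–7.
U+C29F → 3-byte form EC 8A 9F at offsets 8–10.
U+1D7EE → 4-byte form F0 9D 9F AE at offsets 11–14.
Offset 12 falls in char 5's range; it's byte 2 of F0 9D 9F AE = 0x9D.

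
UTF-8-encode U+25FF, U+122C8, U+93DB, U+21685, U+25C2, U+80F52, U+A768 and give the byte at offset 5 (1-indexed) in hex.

1-indexed offset 5 is 0-indexed offset 4.
U+25FF → 3-byte form E2 97 BF at offsets 0–2.
U+122C8 → 4-byte form F0 92 8B 88 at offsets 3–6.
Offset 4 falls in char 2's range; it's byte 2 of F0 92 8B 88 = 0x92.

0x92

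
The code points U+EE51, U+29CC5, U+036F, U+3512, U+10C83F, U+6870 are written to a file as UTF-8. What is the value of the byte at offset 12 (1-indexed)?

0x92

1-indexed offset 12 is 0-indexed offset 11.
U+EE51 → 3-byte form EE B9 91 at offsets 0–2.
U+29CC5 → 4-byte form F0 A9 B3 85 at offsets 3–6.
U+036F → 2-byte form CD AF at offsets 7–8.
U+3512 → 3-byte form E3 94 92 at offsets 9–11.
Offset 11 falls in char 4's range; it's byte 3 of E3 94 92 = 0x92.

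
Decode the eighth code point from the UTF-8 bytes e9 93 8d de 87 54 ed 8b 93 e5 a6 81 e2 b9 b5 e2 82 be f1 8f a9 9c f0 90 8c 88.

U+4FA5C

Offset 0: leading byte 0xE9 = 11101001 → 3-byte char #1 = E9 93 8D.
Offset 3: leading byte 0xDE = 11011110 → 2-byte char #2 = DE 87.
Offset 5: leading byte 0x54 = 01010100 → 1-byte char #3 = 54.
Offset 6: leading byte 0xED = 11101101 → 3-byte char #4 = ED 8B 93.
Offset 9: leading byte 0xE5 = 11100101 → 3-byte char #5 = E5 A6 81.
Offset 12: leading byte 0xE2 = 11100010 → 3-byte char #6 = E2 B9 B5.
Offset 15: leading byte 0xE2 = 11100010 → 3-byte char #7 = E2 82 BE.
Offset 18: leading byte 0xF1 = 11110001 → 4-byte char #8 = F1 8F A9 9C.
Leading byte 0xF1 = 11110001 matches 11110xxx → 4-byte sequence.
Byte 1: 0xF1 = 11110001, payload 001 (3 bits).
Byte 2: 0x8F = 10001111 (10xxxxxx ✓), payload 001111.
Byte 3: 0xA9 = 10101001 (10xxxxxx ✓), payload 101001.
Byte 4: 0x9C = 10011100 (10xxxxxx ✓), payload 011100.
Concatenate: 001001111101001011100 = 0x4FA5C (21 bits → U+4FA5C).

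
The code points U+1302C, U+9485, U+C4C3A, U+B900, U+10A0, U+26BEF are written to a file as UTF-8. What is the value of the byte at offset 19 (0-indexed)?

0xAF

U+1302C → 4-byte form F0 93 80 AC at offsets 0–3.
U+9485 → 3-byte form E9 92 85 at offsets 4–6.
U+C4C3A → 4-byte form F3 84 B0 BA at offsets 7–10.
U+B900 → 3-byte form EB A4 80 at offsets 11–13.
U+10A0 → 3-byte form E1 82 A0 at offsets 14–16.
U+26BEF → 4-byte form F0 A6 AF AF at offsets 17–20.
Offset 19 falls in char 6's range; it's byte 3 of F0 A6 AF AF = 0xAF.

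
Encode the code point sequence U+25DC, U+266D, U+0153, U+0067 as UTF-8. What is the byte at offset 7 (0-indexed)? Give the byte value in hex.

0x93

U+25DC → 3-byte form E2 97 9C at offsets 0–2.
U+266D → 3-byte form E2 99 AD at offsets 3–5.
U+0153 → 2-byte form C5 93 at offsets 6–7.
Offset 7 falls in char 3's range; it's byte 2 of C5 93 = 0x93.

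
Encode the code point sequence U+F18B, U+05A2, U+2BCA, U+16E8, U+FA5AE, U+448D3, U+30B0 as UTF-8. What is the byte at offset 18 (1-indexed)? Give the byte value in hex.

1-indexed offset 18 is 0-indexed offset 17.
U+F18B → 3-byte form EF 86 8B at offsets 0–2.
U+05A2 → 2-byte form D6 A2 at offsets 3–4.
U+2BCA → 3-byte form E2 AF 8A at offsets 5–7.
U+16E8 → 3-byte form E1 9B A8 at offsets 8–10.
U+FA5AE → 4-byte form F3 BA 96 AE at offsets 11–14.
U+448D3 → 4-byte form F1 84 A3 93 at offsets 15–18.
Offset 17 falls in char 6's range; it's byte 3 of F1 84 A3 93 = 0xA3.

0xA3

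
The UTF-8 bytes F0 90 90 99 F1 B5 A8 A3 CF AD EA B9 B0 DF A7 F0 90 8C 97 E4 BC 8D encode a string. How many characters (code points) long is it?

Byte at offset 0: 0xF0 = 11110000 → 4-byte char (#1). Advance 4.
Byte at offset 4: 0xF1 = 11110001 → 4-byte char (#2). Advance 4.
Byte at offset 8: 0xCF = 11001111 → 2-byte char (#3). Advance 2.
Byte at offset 10: 0xEA = 11101010 → 3-byte char (#4). Advance 3.
Byte at offset 13: 0xDF = 11011111 → 2-byte char (#5). Advance 2.
Byte at offset 15: 0xF0 = 11110000 → 4-byte char (#6). Advance 4.
Byte at offset 19: 0xE4 = 11100100 → 3-byte char (#7). Advance 3.
Reached end at offset 22 after 7 code points.

7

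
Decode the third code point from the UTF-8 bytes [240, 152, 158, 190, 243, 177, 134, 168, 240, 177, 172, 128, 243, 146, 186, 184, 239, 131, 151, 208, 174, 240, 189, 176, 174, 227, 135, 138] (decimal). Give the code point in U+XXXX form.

U+31B00

Offset 0: leading byte 0xF0 = 11110000 → 4-byte char #1 = F0 98 9E BE.
Offset 4: leading byte 0xF3 = 11110011 → 4-byte char #2 = F3 B1 86 A8.
Offset 8: leading byte 0xF0 = 11110000 → 4-byte char #3 = F0 B1 AC 80.
Leading byte 0xF0 = 11110000 matches 11110xxx → 4-byte sequence.
Byte 1: 0xF0 = 11110000, payload 000 (3 bits).
Byte 2: 0xB1 = 10110001 (10xxxxxx ✓), payload 110001.
Byte 3: 0xAC = 10101100 (10xxxxxx ✓), payload 101100.
Byte 4: 0x80 = 10000000 (10xxxxxx ✓), payload 000000.
Concatenate: 000110001101100000000 = 0x31B00 (21 bits → U+31B00).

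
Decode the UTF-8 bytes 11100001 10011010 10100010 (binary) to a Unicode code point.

U+16A2

Leading byte 0xE1 = 11100001 matches 1110xxxx → 3-byte sequence.
Byte 1: 0xE1 = 11100001, payload 0001 (4 bits).
Byte 2: 0x9A = 10011010 (10xxxxxx ✓), payload 011010.
Byte 3: 0xA2 = 10100010 (10xxxxxx ✓), payload 100010.
Concatenate: 0001011010100010 = 0x16A2 (16 bits → U+16A2).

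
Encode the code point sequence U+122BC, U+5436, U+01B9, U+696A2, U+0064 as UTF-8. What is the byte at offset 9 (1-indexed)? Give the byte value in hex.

0xB9

1-indexed offset 9 is 0-indexed offset 8.
U+122BC → 4-byte form F0 92 8A BC at offsets 0–3.
U+5436 → 3-byte form E5 90 B6 at offsets 4–6.
U+01B9 → 2-byte form C6 B9 at offsets 7–8.
Offset 8 falls in char 3's range; it's byte 2 of C6 B9 = 0xB9.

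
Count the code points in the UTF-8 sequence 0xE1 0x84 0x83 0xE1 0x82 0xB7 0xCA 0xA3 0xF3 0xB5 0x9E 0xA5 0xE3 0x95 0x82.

5

Byte at offset 0: 0xE1 = 11100001 → 3-byte char (#1). Advance 3.
Byte at offset 3: 0xE1 = 11100001 → 3-byte char (#2). Advance 3.
Byte at offset 6: 0xCA = 11001010 → 2-byte char (#3). Advance 2.
Byte at offset 8: 0xF3 = 11110011 → 4-byte char (#4). Advance 4.
Byte at offset 12: 0xE3 = 11100011 → 3-byte char (#5). Advance 3.
Reached end at offset 15 after 5 code points.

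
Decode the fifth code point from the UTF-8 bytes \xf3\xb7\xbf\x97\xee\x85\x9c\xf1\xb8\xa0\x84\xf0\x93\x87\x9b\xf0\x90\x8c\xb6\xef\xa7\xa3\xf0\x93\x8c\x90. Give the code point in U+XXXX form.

U+10336

Offset 0: leading byte 0xF3 = 11110011 → 4-byte char #1 = F3 B7 BF 97.
Offset 4: leading byte 0xEE = 11101110 → 3-byte char #2 = EE 85 9C.
Offset 7: leading byte 0xF1 = 11110001 → 4-byte char #3 = F1 B8 A0 84.
Offset 11: leading byte 0xF0 = 11110000 → 4-byte char #4 = F0 93 87 9B.
Offset 15: leading byte 0xF0 = 11110000 → 4-byte char #5 = F0 90 8C B6.
Leading byte 0xF0 = 11110000 matches 11110xxx → 4-byte sequence.
Byte 1: 0xF0 = 11110000, payload 000 (3 bits).
Byte 2: 0x90 = 10010000 (10xxxxxx ✓), payload 010000.
Byte 3: 0x8C = 10001100 (10xxxxxx ✓), payload 001100.
Byte 4: 0xB6 = 10110110 (10xxxxxx ✓), payload 110110.
Concatenate: 000010000001100110110 = 0x10336 (21 bits → U+10336).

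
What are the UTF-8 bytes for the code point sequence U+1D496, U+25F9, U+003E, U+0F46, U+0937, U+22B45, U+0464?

U+1D496: 4-byte form → F0 9D 92 96.
U+25F9: 3-byte form → E2 97 B9.
U+003E: 1-byte form → 3E.
U+0F46: 3-byte form → E0 BD 86.
U+0937: 3-byte form → E0 A4 B7.
U+22B45: 4-byte form → F0 A2 AD 85.
U+0464: 2-byte form → D1 A4.
Concatenated (20 bytes): F0 9D 92 96 E2 97 B9 3E E0 BD 86 E0 A4 B7 F0 A2 AD 85 D1 A4.

F0 9D 92 96 E2 97 B9 3E E0 BD 86 E0 A4 B7 F0 A2 AD 85 D1 A4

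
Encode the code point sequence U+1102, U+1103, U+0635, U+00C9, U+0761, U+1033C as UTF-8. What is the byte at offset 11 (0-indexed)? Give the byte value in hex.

U+1102 → 3-byte form E1 84 82 at offsets 0–2.
U+1103 → 3-byte form E1 84 83 at offsets 3–5.
U+0635 → 2-byte form D8 B5 at offsets 6–7.
U+00C9 → 2-byte form C3 89 at offsets 8–9.
U+0761 → 2-byte form DD A1 at offsets 10–11.
Offset 11 falls in char 5's range; it's byte 2 of DD A1 = 0xA1.

0xA1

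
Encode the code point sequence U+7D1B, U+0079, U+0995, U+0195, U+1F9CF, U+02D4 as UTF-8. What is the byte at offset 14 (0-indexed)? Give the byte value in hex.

U+7D1B → 3-byte form E7 B4 9B at offsets 0–2.
U+0079 → 1-byte form 79 at offsets 3–3.
U+0995 → 3-byte form E0 A6 95 at offsets 4–6.
U+0195 → 2-byte form C6 95 at offsets 7–8.
U+1F9CF → 4-byte form F0 9F A7 8F at offsets 9–12.
U+02D4 → 2-byte form CB 94 at offsets 13–14.
Offset 14 falls in char 6's range; it's byte 2 of CB 94 = 0x94.

0x94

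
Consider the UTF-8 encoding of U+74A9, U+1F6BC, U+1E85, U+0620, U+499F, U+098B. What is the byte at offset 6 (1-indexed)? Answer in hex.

0x9A

1-indexed offset 6 is 0-indexed offset 5.
U+74A9 → 3-byte form E7 92 A9 at offsets 0–2.
U+1F6BC → 4-byte form F0 9F 9A BC at offsets 3–6.
Offset 5 falls in char 2's range; it's byte 3 of F0 9F 9A BC = 0x9A.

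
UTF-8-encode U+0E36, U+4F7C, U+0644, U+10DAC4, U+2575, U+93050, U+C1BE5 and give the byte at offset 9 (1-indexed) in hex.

0xF4

1-indexed offset 9 is 0-indexed offset 8.
U+0E36 → 3-byte form E0 B8 B6 at offsets 0–2.
U+4F7C → 3-byte form E4 BD BC at offsets 3–5.
U+0644 → 2-byte form D9 84 at offsets 6–7.
U+10DAC4 → 4-byte form F4 8D AB 84 at offsets 8–11.
Offset 8 falls in char 4's range; it's byte 1 of F4 8D AB 84 = 0xF4.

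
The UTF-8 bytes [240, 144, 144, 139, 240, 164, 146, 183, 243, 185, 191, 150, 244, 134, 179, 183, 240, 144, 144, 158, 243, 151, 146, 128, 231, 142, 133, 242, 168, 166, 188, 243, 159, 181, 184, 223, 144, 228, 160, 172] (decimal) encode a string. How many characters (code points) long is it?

11

Byte at offset 0: 0xF0 = 11110000 → 4-byte char (#1). Advance 4.
Byte at offset 4: 0xF0 = 11110000 → 4-byte char (#2). Advance 4.
Byte at offset 8: 0xF3 = 11110011 → 4-byte char (#3). Advance 4.
Byte at offset 12: 0xF4 = 11110100 → 4-byte char (#4). Advance 4.
Byte at offset 16: 0xF0 = 11110000 → 4-byte char (#5). Advance 4.
Byte at offset 20: 0xF3 = 11110011 → 4-byte char (#6). Advance 4.
Byte at offset 24: 0xE7 = 11100111 → 3-byte char (#7). Advance 3.
Byte at offset 27: 0xF2 = 11110010 → 4-byte char (#8). Advance 4.
Byte at offset 31: 0xF3 = 11110011 → 4-byte char (#9). Advance 4.
Byte at offset 35: 0xDF = 11011111 → 2-byte char (#10). Advance 2.
Byte at offset 37: 0xE4 = 11100100 → 3-byte char (#11). Advance 3.
Reached end at offset 40 after 11 code points.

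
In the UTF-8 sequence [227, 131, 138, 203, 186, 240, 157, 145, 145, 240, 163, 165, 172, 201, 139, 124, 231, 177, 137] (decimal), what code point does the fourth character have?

U+2396C

Offset 0: leading byte 0xE3 = 11100011 → 3-byte char #1 = E3 83 8A.
Offset 3: leading byte 0xCB = 11001011 → 2-byte char #2 = CB BA.
Offset 5: leading byte 0xF0 = 11110000 → 4-byte char #3 = F0 9D 91 91.
Offset 9: leading byte 0xF0 = 11110000 → 4-byte char #4 = F0 A3 A5 AC.
Leading byte 0xF0 = 11110000 matches 11110xxx → 4-byte sequence.
Byte 1: 0xF0 = 11110000, payload 000 (3 bits).
Byte 2: 0xA3 = 10100011 (10xxxxxx ✓), payload 100011.
Byte 3: 0xA5 = 10100101 (10xxxxxx ✓), payload 100101.
Byte 4: 0xAC = 10101100 (10xxxxxx ✓), payload 101100.
Concatenate: 000100011100101101100 = 0x2396C (21 bits → U+2396C).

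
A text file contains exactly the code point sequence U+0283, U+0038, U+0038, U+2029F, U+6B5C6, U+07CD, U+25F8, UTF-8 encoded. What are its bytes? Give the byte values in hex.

U+0283: 2-byte form → CA 83.
U+0038: 1-byte form → 38.
U+0038: 1-byte form → 38.
U+2029F: 4-byte form → F0 A0 8A 9F.
U+6B5C6: 4-byte form → F1 AB 97 86.
U+07CD: 2-byte form → DF 8D.
U+25F8: 3-byte form → E2 97 B8.
Concatenated (17 bytes): CA 83 38 38 F0 A0 8A 9F F1 AB 97 86 DF 8D E2 97 B8.

CA 83 38 38 F0 A0 8A 9F F1 AB 97 86 DF 8D E2 97 B8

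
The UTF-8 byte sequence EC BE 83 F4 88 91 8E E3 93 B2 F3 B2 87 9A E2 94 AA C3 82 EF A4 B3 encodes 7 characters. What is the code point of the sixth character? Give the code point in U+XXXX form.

Offset 0: leading byte 0xEC = 11101100 → 3-byte char #1 = EC BE 83.
Offset 3: leading byte 0xF4 = 11110100 → 4-byte char #2 = F4 88 91 8E.
Offset 7: leading byte 0xE3 = 11100011 → 3-byte char #3 = E3 93 B2.
Offset 10: leading byte 0xF3 = 11110011 → 4-byte char #4 = F3 B2 87 9A.
Offset 14: leading byte 0xE2 = 11100010 → 3-byte char #5 = E2 94 AA.
Offset 17: leading byte 0xC3 = 11000011 → 2-byte char #6 = C3 82.
Leading byte 0xC3 = 11000011 matches 110xxxxx → 2-byte sequence.
Byte 1: 0xC3 = 11000011, payload 00011 (5 bits).
Byte 2: 0x82 = 10000010 (10xxxxxx ✓), payload 000010.
Concatenate: 00011000010 = 0xC2 (11 bits → U+00C2).

U+00C2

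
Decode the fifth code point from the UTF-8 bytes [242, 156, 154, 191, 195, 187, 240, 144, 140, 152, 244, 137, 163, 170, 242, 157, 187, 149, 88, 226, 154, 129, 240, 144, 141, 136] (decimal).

U+9DED5

Offset 0: leading byte 0xF2 = 11110010 → 4-byte char #1 = F2 9C 9A BF.
Offset 4: leading byte 0xC3 = 11000011 → 2-byte char #2 = C3 BB.
Offset 6: leading byte 0xF0 = 11110000 → 4-byte char #3 = F0 90 8C 98.
Offset 10: leading byte 0xF4 = 11110100 → 4-byte char #4 = F4 89 A3 AA.
Offset 14: leading byte 0xF2 = 11110010 → 4-byte char #5 = F2 9D BB 95.
Leading byte 0xF2 = 11110010 matches 11110xxx → 4-byte sequence.
Byte 1: 0xF2 = 11110010, payload 010 (3 bits).
Byte 2: 0x9D = 10011101 (10xxxxxx ✓), payload 011101.
Byte 3: 0xBB = 10111011 (10xxxxxx ✓), payload 111011.
Byte 4: 0x95 = 10010101 (10xxxxxx ✓), payload 010101.
Concatenate: 010011101111011010101 = 0x9DED5 (21 bits → U+9DED5).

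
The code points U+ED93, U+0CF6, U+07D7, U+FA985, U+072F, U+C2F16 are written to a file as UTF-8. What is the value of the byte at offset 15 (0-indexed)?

U+ED93 → 3-byte form EE B6 93 at offsets 0–2.
U+0CF6 → 3-byte form E0 B3 B6 at offsets 3–5.
U+07D7 → 2-byte form DF 97 at offsets 6–7.
U+FA985 → 4-byte form F3 BA A6 85 at offsets 8–11.
U+072F → 2-byte form DC AF at offsets 12–13.
U+C2F16 → 4-byte form F3 82 BC 96 at offsets 14–17.
Offset 15 falls in char 6's range; it's byte 2 of F3 82 BC 96 = 0x82.

0x82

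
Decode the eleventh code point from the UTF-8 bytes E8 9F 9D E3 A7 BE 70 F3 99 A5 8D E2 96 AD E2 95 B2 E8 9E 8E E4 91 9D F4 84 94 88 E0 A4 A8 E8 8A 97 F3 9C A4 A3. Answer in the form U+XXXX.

U+8297

Offset 0: leading byte 0xE8 = 11101000 → 3-byte char #1 = E8 9F 9D.
Offset 3: leading byte 0xE3 = 11100011 → 3-byte char #2 = E3 A7 BE.
Offset 6: leading byte 0x70 = 01110000 → 1-byte char #3 = 70.
Offset 7: leading byte 0xF3 = 11110011 → 4-byte char #4 = F3 99 A5 8D.
Offset 11: leading byte 0xE2 = 11100010 → 3-byte char #5 = E2 96 AD.
Offset 14: leading byte 0xE2 = 11100010 → 3-byte char #6 = E2 95 B2.
Offset 17: leading byte 0xE8 = 11101000 → 3-byte char #7 = E8 9E 8E.
Offset 20: leading byte 0xE4 = 11100100 → 3-byte char #8 = E4 91 9D.
Offset 23: leading byte 0xF4 = 11110100 → 4-byte char #9 = F4 84 94 88.
Offset 27: leading byte 0xE0 = 11100000 → 3-byte char #10 = E0 A4 A8.
Offset 30: leading byte 0xE8 = 11101000 → 3-byte char #11 = E8 8A 97.
Leading byte 0xE8 = 11101000 matches 1110xxxx → 3-byte sequence.
Byte 1: 0xE8 = 11101000, payload 1000 (4 bits).
Byte 2: 0x8A = 10001010 (10xxxxxx ✓), payload 001010.
Byte 3: 0x97 = 10010111 (10xxxxxx ✓), payload 010111.
Concatenate: 1000001010010111 = 0x8297 (16 bits → U+8297).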